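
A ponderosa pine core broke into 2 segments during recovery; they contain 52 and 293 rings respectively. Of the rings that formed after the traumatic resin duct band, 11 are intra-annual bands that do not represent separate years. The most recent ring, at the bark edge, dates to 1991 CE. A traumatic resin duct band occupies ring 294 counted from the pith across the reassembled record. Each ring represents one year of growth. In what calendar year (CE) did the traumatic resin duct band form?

Total rings = 52 + 293 = 345.
345 − 294 = 51 rings lie beyond the traumatic resin duct band toward the bark edge.
Removing the 11 false rings leaves 51 − 11 = 40 true rings beyond the traumatic resin duct band.
The ring at the bark edge is 1991 CE, so the traumatic resin duct band dates to 1991 − 40 = 1951 CE.

1951 CE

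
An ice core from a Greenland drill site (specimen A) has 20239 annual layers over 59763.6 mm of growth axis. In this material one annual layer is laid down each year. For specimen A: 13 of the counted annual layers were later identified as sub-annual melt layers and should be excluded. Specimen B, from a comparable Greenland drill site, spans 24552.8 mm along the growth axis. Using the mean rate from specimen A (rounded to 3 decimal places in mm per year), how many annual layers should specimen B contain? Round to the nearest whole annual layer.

Specimen A: adjusted count: 20239 − 13 = 20226 annual layers.
A: Extension rate ≈ 59763.6 / 20226 = 2.955 mm/yr.
B spans 24552.8 / 2.955 = 8308.90 years ≈ 8309 annual layers.

8309 annual layers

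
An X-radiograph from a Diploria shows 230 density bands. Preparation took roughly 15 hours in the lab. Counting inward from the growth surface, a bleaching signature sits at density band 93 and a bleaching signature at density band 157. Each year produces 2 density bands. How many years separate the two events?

157 − 93 = 64 density bands lie between the two events.
64 density bands at 2 per year is 64 / 2 = 32 years.

32 years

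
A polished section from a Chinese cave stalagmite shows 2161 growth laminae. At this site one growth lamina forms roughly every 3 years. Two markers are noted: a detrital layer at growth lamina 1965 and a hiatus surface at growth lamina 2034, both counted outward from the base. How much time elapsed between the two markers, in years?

207 yr

The two markers are separated by 2034 − 1965 = 69 growth laminae.
Multiplying by 3 years per growth lamina: 69 × 3 = 207 years.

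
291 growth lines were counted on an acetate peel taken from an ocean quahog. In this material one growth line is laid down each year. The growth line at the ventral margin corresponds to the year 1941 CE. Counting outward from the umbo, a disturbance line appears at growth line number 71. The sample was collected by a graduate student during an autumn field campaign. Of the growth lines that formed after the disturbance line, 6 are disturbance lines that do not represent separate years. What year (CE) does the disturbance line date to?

Between growth line 71 and the ventral margin there are 291 − 71 = 220 growth lines.
Removing the 6 false growth lines leaves 220 − 6 = 214 true growth lines beyond the disturbance line.
Counting back 214 years from 1941 CE places the disturbance line in 1941 − 214 = 1727 CE.

1727 CE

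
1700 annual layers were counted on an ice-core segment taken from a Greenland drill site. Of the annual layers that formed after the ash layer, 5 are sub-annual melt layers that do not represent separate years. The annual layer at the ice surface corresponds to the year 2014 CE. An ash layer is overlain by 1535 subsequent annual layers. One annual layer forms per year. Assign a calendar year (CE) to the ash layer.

There are 1535 annual layers younger than the ash layer.
Excluding 5 false annual layers: 1535 − 5 = 1530.
2014 − 1530 = 484 CE.

484 CE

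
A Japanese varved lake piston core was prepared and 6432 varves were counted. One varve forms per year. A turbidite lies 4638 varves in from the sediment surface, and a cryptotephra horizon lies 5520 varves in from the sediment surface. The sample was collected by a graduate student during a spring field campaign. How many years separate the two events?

Separation: 5520 − 4638 = 882 varves.
That is 882 years at one varve per year.

882 years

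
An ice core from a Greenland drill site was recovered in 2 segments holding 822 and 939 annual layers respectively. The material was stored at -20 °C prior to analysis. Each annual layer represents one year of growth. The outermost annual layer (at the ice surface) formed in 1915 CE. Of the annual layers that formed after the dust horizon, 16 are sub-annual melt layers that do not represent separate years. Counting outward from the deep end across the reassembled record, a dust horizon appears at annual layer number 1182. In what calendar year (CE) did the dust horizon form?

Total annual layers = 822 + 939 = 1761.
Between annual layer 1182 and the ice surface there are 1761 − 1182 = 579 annual layers.
Removing the 16 false annual layers leaves 579 − 16 = 563 true annual layers beyond the dust horizon.
1915 − 563 = 1352 CE.

1352 CE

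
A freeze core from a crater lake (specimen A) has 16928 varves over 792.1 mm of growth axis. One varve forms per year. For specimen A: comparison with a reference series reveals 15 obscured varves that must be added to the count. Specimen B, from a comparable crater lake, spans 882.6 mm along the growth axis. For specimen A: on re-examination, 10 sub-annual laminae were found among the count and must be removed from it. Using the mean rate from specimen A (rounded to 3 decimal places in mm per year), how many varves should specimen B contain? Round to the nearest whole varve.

Specimen A: correcting the raw count gives 16928 − 10 + 15 = 16933 true varves.
A: Mean rate = 792.1 mm / 16933 years ≈ 0.047 mm/yr.
For B, 882.6 / 0.047 = 18778.72 years ≈ 18779 varves.

18779 varves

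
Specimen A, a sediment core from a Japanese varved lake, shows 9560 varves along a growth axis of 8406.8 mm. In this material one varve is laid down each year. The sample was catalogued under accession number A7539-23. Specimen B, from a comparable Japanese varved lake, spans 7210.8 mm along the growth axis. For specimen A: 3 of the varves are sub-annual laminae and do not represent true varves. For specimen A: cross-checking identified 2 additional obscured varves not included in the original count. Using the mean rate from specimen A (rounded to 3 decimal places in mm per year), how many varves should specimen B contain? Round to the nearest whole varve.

Specimen A: true varve count = 9560 − 3 + 2 = 9559.
A: 8406.8 mm over 9559 years gives 8406.8 / 9559 ≈ 0.879 mm/yr.
Specimen B: 7210.8 mm / 0.879 mm per year = 8203.41 years ≈ 8203 varves.

8203 varves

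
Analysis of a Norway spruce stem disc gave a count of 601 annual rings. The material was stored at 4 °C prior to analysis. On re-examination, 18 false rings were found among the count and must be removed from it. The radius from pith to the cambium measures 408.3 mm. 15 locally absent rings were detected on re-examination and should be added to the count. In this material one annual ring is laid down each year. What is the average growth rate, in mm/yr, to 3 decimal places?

Adjusted count: 601 − 18 + 15 = 598 annual rings.
Extension rate ≈ 408.3 / 598 = 0.683 mm/yr.

0.683 mm/yr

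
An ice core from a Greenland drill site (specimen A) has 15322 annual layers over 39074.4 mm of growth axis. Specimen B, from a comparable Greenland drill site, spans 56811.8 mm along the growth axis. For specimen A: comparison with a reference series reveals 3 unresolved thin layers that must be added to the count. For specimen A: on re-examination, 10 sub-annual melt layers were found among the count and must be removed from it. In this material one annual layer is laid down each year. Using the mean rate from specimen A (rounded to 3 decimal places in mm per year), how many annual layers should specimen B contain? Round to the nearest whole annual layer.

Specimen A: correcting the raw count gives 15322 − 10 + 3 = 15315 true annual layers.
A: Extension rate ≈ 39074.4 / 15315 = 2.551 mm/yr.
B spans 56811.8 / 2.551 = 22270.40 years ≈ 22270 annual layers.

22270 annual layers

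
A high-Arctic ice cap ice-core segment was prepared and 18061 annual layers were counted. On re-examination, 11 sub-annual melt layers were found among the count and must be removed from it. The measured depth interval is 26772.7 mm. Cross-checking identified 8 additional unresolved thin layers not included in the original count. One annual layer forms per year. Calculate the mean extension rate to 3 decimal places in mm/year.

After corrections the count is 18061 − 11 + 8 = 18058 annual layers.
Mean rate = 26772.7 mm / 18058 years ≈ 1.483 mm/year.

1.483 mm/year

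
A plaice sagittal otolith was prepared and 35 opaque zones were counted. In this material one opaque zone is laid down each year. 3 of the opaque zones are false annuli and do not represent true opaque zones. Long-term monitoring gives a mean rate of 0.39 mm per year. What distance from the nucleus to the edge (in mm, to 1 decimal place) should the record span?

After corrections the count is 35 − 3 = 32 opaque zones.
32 years at 0.39 mm/year gives 0.39 × 32 = 12.5 mm.

12.5 mm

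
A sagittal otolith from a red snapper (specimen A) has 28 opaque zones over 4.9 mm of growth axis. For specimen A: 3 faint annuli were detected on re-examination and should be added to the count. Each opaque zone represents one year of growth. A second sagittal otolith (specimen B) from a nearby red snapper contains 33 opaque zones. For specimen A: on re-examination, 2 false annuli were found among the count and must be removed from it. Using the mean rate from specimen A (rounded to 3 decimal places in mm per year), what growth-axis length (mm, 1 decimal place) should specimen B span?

5.6 mm

Specimen A: after corrections the count is 28 − 2 + 3 = 29 opaque zones.
A: 4.9 mm over 29 years gives 4.9 / 29 ≈ 0.169 mm/year.
B's length ≈ 0.169 × 33 = 5.6 mm.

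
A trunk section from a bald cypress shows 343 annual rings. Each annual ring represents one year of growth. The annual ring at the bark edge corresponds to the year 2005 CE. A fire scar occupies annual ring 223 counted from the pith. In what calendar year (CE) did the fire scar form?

1885 CE

The fire scar sits at annual ring 223 from the pith, so 343 − 223 = 120 annual rings formed after it.
2005 − 120 = 1885 CE.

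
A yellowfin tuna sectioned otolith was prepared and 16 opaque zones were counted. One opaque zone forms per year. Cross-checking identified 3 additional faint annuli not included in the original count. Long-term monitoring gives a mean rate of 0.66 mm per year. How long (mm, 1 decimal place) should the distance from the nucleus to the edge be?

After corrections the count is 16 + 3 = 19 opaque zones.
Predicted length = 0.66 mm/year × 19 years = 12.5 mm.

12.5 mm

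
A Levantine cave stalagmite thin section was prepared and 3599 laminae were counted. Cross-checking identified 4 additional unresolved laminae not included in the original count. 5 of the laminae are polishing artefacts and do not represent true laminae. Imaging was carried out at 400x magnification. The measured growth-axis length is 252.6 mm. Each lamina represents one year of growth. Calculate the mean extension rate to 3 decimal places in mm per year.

0.070 mm per year

True lamina count = 3599 − 5 + 4 = 3598.
Mean rate = 252.6 mm / 3598 years ≈ 0.070 mm per year.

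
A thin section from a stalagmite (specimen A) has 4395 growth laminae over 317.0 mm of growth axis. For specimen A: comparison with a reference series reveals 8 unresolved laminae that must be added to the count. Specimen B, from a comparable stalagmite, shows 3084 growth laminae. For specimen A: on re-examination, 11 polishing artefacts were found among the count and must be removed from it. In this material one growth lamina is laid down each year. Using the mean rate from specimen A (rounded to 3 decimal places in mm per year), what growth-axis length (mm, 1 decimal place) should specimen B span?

Specimen A: adjusted count: 4395 − 11 + 8 = 4392 growth laminae.
A: Extension rate ≈ 317.0 / 4392 = 0.072 mm/year.
Length of B = 0.072 × 3084 = 222.0 mm.

222.0 mm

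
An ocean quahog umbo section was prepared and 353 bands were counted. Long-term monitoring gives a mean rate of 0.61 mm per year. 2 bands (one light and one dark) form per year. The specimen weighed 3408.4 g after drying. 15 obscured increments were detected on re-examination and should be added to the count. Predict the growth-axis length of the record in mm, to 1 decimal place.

112.2 mm

Correcting the raw count gives 353 + 15 = 368 true bands.
368 bands at 2 per year is 368 / 2 = 184 years.
Predicted length = 0.61 mm/year × 184 years = 112.2 mm.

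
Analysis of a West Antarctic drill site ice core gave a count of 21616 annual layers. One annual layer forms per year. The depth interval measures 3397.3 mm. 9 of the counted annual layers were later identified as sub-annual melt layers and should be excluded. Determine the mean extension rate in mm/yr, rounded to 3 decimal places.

True annual layer count = 21616 − 9 = 21607.
Mean rate = 3397.3 mm / 21607 years ≈ 0.157 mm/yr.

0.157 mm/yr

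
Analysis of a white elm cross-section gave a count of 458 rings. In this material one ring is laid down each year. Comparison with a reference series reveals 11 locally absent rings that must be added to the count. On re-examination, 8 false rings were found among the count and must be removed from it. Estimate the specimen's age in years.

True ring count = 458 − 8 + 11 = 461.
With a one-to-one ring periodicity this is 461 years.

461 years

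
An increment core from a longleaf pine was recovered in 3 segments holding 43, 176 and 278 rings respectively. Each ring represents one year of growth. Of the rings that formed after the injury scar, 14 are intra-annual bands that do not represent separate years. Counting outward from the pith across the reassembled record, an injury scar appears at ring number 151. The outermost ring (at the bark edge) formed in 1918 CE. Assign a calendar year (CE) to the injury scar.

Total rings = 43 + 176 + 278 = 497.
497 − 151 = 346 rings lie beyond the injury scar toward the bark edge.
Removing the 14 false rings leaves 346 − 14 = 332 true rings beyond the injury scar.
Counting back 332 years from 1918 CE places the injury scar in 1918 − 332 = 1586 CE.

1586 CE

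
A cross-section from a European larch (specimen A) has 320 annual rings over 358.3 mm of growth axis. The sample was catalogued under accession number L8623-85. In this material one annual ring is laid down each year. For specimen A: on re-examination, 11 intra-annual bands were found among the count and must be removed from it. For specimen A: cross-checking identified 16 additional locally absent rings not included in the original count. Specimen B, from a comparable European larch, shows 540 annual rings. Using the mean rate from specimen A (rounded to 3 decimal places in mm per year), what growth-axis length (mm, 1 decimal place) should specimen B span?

Specimen A: after corrections the count is 320 − 11 + 16 = 325 annual rings.
A: Extension rate ≈ 358.3 / 325 = 1.102 mm/year.
Length of B = 1.102 × 540 = 595.1 mm.

595.1 mm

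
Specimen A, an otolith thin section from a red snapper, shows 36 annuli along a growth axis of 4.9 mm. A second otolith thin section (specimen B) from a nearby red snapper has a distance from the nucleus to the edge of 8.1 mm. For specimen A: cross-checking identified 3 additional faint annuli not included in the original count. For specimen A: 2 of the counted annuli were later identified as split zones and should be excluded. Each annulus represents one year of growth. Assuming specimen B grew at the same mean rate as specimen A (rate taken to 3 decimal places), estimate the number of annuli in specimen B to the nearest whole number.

Specimen A: true annulus count = 36 − 2 + 3 = 37.
A: 4.9 mm over 37 years gives 4.9 / 37 ≈ 0.132 mm/year.
For B, 8.1 / 0.132 = 61.36 years ≈ 61 annuli.

61 annuli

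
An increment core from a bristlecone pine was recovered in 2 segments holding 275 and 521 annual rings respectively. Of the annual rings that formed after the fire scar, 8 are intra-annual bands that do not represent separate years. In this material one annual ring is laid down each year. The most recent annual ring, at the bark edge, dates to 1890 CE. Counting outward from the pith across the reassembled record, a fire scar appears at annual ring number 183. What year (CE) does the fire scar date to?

1285 CE

Total annual rings = 275 + 521 = 796.
The fire scar sits at annual ring 183 from the pith, so 796 − 183 = 613 annual rings formed after it.
613 − 8 false = 605 true annual rings after the fire scar.
Counting back 605 years from 1890 CE places the fire scar in 1890 − 605 = 1285 CE.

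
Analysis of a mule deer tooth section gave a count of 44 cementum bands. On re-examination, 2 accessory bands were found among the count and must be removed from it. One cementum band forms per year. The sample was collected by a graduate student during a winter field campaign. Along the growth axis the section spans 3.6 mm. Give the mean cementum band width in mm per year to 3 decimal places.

0.086 mm per year

After corrections the count is 44 − 2 = 42 cementum bands.
Extension rate ≈ 3.6 / 42 = 0.086 mm per year.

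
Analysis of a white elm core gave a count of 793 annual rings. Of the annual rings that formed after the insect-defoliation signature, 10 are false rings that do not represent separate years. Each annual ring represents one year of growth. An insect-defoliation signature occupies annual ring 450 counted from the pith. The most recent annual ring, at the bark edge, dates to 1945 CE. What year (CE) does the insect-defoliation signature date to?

1612 CE

Between annual ring 450 and the bark edge there are 793 − 450 = 343 annual rings.
Excluding 10 false annual rings: 343 − 10 = 333.
The annual ring at the bark edge is 1945 CE, so the insect-defoliation signature dates to 1945 − 333 = 1612 CE.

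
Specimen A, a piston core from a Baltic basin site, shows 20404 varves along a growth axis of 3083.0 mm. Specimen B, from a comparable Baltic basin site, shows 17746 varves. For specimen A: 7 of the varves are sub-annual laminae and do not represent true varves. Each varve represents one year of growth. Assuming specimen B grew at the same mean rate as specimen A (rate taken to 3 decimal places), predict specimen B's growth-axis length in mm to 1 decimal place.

Specimen A: adjusted count: 20404 − 7 = 20397 varves.
A: Mean rate = 3083.0 mm / 20397 years ≈ 0.151 mm/yr.
Length of B = 0.151 × 17746 = 2679.6 mm.

2679.6 mm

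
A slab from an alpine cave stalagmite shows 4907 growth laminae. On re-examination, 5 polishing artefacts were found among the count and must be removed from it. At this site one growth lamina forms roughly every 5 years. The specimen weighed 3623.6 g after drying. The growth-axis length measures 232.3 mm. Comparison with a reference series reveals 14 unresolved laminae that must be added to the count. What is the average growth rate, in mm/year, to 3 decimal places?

0.009 mm/year

Correcting the raw count gives 4907 − 5 + 14 = 4916 true growth laminae.
Multiplying by 5 years per growth lamina: 4916 × 5 = 24580 years.
232.3 mm over 24580 years gives 232.3 / 24580 ≈ 0.009 mm/year.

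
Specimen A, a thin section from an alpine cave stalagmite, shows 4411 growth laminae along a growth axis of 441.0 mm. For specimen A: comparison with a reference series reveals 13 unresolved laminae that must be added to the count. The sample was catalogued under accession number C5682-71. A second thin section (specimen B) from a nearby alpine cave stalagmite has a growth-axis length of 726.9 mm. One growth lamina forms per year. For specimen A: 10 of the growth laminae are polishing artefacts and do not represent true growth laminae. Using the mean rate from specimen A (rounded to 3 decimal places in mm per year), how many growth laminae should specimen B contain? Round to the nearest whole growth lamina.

Specimen A: correcting the raw count gives 4411 − 10 + 13 = 4414 true growth laminae.
A: 441.0 mm over 4414 years gives 441.0 / 4414 ≈ 0.100 mm/year.
B spans 726.9 / 0.100 = 7269.00 years ≈ 7269 growth laminae.

7269 growth laminae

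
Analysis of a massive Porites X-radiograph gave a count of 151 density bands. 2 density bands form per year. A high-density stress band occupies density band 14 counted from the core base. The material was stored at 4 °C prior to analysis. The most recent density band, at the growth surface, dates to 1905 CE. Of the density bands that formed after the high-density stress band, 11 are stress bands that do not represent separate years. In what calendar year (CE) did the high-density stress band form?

151 − 14 = 137 density bands lie beyond the high-density stress band toward the growth surface.
Removing the 11 false density bands leaves 137 − 11 = 126 true density bands beyond the high-density stress band.
126 density bands at 2 per year is 126 / 2 = 63 years.
Counting back 63 years from 1905 CE places the high-density stress band in 1905 − 63 = 1842 CE.

1842 CE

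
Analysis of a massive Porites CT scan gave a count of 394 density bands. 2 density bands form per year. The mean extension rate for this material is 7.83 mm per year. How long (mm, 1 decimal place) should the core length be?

1542.5 mm

394 density bands at 2 per year is 394 / 2 = 197 years.
197 years at 7.83 mm/year gives 7.83 × 197 = 1542.5 mm.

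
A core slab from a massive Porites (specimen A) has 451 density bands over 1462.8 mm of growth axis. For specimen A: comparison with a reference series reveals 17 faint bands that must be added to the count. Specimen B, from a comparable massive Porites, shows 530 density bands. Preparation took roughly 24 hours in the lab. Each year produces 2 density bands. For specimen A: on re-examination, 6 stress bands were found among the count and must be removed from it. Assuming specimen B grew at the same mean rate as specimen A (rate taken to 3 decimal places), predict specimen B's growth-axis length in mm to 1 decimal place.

Specimen A: after corrections the count is 451 − 6 + 17 = 462 density bands.
Specimen A: with 2 density bands per year, 462 / 2 = 231 years.
A: 1462.8 mm over 231 years gives 1462.8 / 231 ≈ 6.332 mm per year.
Specimen B: with 2 density bands per year, 530 / 2 = 265 years. B's length ≈ 6.332 × 265 = 1678.0 mm.

1678.0 mm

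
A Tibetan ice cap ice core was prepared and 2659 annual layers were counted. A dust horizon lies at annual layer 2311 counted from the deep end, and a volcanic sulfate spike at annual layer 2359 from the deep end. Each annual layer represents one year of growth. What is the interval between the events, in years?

48 yr

2359 − 2311 = 48 annual layers lie between the two events.
One annual layer per year makes the interval 48 years.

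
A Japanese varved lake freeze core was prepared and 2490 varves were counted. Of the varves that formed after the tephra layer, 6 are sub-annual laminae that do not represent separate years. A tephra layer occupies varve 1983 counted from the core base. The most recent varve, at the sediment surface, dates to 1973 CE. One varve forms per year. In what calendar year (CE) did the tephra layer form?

1472 CE

The tephra layer sits at varve 1983 from the core base, so 2490 − 1983 = 507 varves formed after it.
507 − 6 false = 501 true varves after the tephra layer.
1973 − 501 = 1472 CE.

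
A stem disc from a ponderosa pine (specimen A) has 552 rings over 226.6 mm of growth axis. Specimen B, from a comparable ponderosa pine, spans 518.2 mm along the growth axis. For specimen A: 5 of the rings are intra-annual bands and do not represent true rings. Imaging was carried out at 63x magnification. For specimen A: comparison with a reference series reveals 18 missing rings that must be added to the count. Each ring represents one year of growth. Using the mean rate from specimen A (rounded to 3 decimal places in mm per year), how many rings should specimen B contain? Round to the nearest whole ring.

Specimen A: adjusted count: 552 − 5 + 18 = 565 rings.
A: Extension rate ≈ 226.6 / 565 = 0.401 mm/yr.
For B, 518.2 / 0.401 = 1292.27 years ≈ 1292 rings.

1292 rings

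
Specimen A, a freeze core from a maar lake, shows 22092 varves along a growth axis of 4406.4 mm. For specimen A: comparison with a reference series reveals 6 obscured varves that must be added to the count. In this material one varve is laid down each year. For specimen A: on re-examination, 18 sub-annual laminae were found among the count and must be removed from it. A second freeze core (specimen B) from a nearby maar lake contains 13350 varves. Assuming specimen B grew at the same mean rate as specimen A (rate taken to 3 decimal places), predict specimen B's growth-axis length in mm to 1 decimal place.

Specimen A: after corrections the count is 22092 − 18 + 6 = 22080 varves.
A: 4406.4 mm over 22080 years gives 4406.4 / 22080 ≈ 0.200 mm per year.
For B, 0.200 mm/year × 13350 years = 2670.0 mm.

2670.0 mm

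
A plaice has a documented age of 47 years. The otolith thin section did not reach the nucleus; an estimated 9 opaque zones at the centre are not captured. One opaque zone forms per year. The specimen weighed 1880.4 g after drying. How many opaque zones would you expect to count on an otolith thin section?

38 opaque zones

At one opaque zone per year, 47 years correspond to 47 opaque zones.
Subtracting the 9 opaque zones not captured gives 47 − 9 = 38 opaque zones in the record.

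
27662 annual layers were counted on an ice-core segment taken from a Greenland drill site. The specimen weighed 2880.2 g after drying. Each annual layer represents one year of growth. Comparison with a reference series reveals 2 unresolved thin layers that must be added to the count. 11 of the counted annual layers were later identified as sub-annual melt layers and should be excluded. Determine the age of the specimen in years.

True annual layer count = 27662 − 11 + 2 = 27653.
At one annual layer per year, that is 27653 years.

27653 yr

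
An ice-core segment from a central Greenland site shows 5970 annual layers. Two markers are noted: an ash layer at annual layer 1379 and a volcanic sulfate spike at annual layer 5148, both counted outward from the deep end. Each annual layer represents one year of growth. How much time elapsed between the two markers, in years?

3769 years

5148 − 1379 = 3769 annual layers lie between the two events.
That is 3769 years at one annual layer per year.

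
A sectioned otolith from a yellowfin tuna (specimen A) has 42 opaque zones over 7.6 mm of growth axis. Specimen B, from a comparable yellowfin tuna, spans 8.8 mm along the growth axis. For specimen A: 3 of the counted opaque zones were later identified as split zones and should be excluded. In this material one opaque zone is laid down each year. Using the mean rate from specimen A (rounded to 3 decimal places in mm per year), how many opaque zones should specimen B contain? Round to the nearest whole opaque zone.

45 opaque zones

Specimen A: true opaque zone count = 42 − 3 = 39.
A: Mean rate = 7.6 mm / 39 years ≈ 0.195 mm/year.
B spans 8.8 / 0.195 = 45.13 years ≈ 45 opaque zones.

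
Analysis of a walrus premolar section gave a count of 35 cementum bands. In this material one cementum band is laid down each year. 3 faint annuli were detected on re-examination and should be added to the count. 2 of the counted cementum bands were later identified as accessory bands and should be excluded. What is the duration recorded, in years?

36 years

Adjusted count: 35 − 2 + 3 = 36 cementum bands.
With a one-to-one cementum band periodicity this is 36 years.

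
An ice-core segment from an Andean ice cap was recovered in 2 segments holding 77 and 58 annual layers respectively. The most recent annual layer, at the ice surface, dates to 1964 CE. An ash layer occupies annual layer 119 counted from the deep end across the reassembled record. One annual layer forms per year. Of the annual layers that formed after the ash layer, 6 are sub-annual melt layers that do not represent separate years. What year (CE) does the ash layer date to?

Total annual layers = 77 + 58 = 135.
Between annual layer 119 and the ice surface there are 135 − 119 = 16 annual layers.
Removing the 6 false annual layers leaves 16 − 6 = 10 true annual layers beyond the ash layer.
The annual layer at the ice surface is 1964 CE, so the ash layer dates to 1964 − 10 = 1954 CE.

1954 CE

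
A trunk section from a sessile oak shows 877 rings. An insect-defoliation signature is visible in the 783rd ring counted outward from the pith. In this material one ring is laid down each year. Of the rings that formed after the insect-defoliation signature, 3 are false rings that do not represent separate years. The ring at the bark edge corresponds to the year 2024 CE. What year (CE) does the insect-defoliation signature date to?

1933 CE

Between ring 783 and the bark edge there are 877 − 783 = 94 rings.
94 − 3 false = 91 true rings after the insect-defoliation signature.
The ring at the bark edge is 2024 CE, so the insect-defoliation signature dates to 2024 − 91 = 1933 CE.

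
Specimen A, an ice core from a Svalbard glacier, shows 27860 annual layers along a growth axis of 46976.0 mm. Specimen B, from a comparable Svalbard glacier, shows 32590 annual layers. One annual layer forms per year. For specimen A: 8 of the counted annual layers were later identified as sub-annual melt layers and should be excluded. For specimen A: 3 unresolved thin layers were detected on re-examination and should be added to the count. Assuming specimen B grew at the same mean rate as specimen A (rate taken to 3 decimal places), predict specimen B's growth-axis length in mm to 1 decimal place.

54946.7 mm

Specimen A: after corrections the count is 27860 − 8 + 3 = 27855 annual layers.
A: Mean rate = 46976.0 mm / 27855 years ≈ 1.686 mm/yr.
B's length ≈ 1.686 × 32590 = 54946.7 mm.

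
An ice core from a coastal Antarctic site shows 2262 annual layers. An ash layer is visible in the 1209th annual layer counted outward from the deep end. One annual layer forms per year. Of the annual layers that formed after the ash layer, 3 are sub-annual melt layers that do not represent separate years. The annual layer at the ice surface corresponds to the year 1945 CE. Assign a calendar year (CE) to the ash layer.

895 CE

Between annual layer 1209 and the ice surface there are 2262 − 1209 = 1053 annual layers.
1053 − 3 false = 1050 true annual layers after the ash layer.
The annual layer at the ice surface is 1945 CE, so the ash layer dates to 1945 − 1050 = 895 CE.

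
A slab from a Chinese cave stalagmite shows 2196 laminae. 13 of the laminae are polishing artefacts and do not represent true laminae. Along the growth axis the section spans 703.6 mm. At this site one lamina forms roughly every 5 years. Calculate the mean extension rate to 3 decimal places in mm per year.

Adjusted count: 2196 − 13 = 2183 laminae.
Multiplying by 5 years per lamina: 2183 × 5 = 10915 years.
Extension rate ≈ 703.6 / 10915 = 0.064 mm per year.

0.064 mm per year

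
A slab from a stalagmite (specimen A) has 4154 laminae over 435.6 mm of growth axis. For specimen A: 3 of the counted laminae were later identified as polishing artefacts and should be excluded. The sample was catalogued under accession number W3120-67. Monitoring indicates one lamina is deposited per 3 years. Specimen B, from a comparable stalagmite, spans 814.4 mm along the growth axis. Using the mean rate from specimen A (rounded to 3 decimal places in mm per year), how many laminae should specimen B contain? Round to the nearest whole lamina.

Specimen A: after corrections the count is 4154 − 3 = 4151 laminae.
Specimen A: at 3 years per lamina, 4151 × 3 = 12453 years.
A: Mean rate = 435.6 mm / 12453 years ≈ 0.035 mm/yr.
Specimen B: 814.4 mm / 0.035 mm per year = 23268.57 years; at 3 years per lamina that is 23268.57 / 3 ≈ 7756 laminae.

7756 laminae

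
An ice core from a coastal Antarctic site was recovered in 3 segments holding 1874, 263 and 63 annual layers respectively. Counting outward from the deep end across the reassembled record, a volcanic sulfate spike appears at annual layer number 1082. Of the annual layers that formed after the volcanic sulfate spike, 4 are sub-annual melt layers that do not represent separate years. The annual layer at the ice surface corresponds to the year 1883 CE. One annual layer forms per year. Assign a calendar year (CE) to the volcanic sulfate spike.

Total annual layers = 1874 + 263 + 63 = 2200.
Between annual layer 1082 and the ice surface there are 2200 − 1082 = 1118 annual layers.
Removing the 4 false annual layers leaves 1118 − 4 = 1114 true annual layers beyond the volcanic sulfate spike.
1883 − 1114 = 769 CE.

769 CE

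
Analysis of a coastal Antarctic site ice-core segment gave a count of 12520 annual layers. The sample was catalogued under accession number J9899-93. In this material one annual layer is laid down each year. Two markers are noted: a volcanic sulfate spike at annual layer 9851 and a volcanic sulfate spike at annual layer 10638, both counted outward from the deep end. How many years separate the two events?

787 years

10638 − 9851 = 787 annual layers lie between the two events.
That is 787 years at one annual layer per year.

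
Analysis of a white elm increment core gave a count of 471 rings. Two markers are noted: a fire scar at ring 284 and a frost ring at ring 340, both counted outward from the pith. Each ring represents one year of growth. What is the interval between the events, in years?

Separation: 340 − 284 = 56 rings.
At one ring per year, 56 years elapsed between them.

56 years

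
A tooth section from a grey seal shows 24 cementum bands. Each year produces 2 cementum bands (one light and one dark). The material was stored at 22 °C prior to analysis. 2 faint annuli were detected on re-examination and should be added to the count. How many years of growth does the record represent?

13 years

After corrections the count is 24 + 2 = 26 cementum bands.
With 2 cementum bands per year, 26 / 2 = 13 years.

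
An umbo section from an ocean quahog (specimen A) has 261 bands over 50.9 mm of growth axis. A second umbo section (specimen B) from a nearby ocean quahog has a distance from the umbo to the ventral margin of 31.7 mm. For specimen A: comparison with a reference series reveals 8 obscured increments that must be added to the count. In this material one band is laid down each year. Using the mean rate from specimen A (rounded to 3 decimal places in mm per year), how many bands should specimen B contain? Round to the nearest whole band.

Specimen A: correcting the raw count gives 261 + 8 = 269 true bands.
A: Extension rate ≈ 50.9 / 269 = 0.189 mm/yr.
Specimen B: 31.7 mm / 0.189 mm per year = 167.72 years ≈ 168 bands.

168 bands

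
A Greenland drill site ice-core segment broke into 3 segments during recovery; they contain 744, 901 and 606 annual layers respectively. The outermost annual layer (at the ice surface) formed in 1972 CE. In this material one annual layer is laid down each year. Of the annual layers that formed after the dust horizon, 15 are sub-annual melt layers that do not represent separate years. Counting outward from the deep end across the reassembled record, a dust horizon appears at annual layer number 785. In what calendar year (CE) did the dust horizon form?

Total annual layers = 744 + 901 + 606 = 2251.
2251 − 785 = 1466 annual layers lie beyond the dust horizon toward the ice surface.
Excluding 15 false annual layers: 1466 − 15 = 1451.
Counting back 1451 years from 1972 CE places the dust horizon in 1972 − 1451 = 521 CE.

521 CE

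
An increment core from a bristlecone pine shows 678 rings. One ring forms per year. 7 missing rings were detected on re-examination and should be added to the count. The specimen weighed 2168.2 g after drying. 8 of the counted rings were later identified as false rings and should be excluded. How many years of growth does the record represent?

Correcting the raw count gives 678 − 8 + 7 = 677 true rings.
With a one-to-one ring periodicity this is 677 years.

677 years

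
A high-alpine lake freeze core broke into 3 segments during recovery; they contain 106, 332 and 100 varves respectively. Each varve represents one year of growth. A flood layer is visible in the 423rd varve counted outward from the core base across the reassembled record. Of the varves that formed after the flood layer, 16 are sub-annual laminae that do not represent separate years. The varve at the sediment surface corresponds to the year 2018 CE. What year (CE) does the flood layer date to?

Total varves = 106 + 332 + 100 = 538.
The flood layer sits at varve 423 from the core base, so 538 − 423 = 115 varves formed after it.
115 − 16 false = 99 true varves after the flood layer.
Counting back 99 years from 2018 CE places the flood layer in 2018 − 99 = 1919 CE.

1919 CE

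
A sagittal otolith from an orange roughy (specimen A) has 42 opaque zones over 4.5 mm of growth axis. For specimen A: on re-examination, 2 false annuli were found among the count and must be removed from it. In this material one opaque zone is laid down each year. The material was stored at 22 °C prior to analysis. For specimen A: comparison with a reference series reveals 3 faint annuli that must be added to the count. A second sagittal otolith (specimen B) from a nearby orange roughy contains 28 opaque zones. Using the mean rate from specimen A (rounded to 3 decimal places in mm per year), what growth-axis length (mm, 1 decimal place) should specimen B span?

2.9 mm

Specimen A: correcting the raw count gives 42 − 2 + 3 = 43 true opaque zones.
A: Mean rate = 4.5 mm / 43 years ≈ 0.105 mm per year.
For B, 0.105 mm/year × 28 years = 2.9 mm.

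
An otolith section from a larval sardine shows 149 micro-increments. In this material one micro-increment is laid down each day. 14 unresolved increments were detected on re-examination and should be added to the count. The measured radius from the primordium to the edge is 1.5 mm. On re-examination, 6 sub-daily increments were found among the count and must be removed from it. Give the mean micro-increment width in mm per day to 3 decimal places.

Adjusted count: 149 − 6 + 14 = 157 micro-increments.
1.5 mm over 157 days gives 1.5 / 157 ≈ 0.010 mm per day.

0.010 mm per day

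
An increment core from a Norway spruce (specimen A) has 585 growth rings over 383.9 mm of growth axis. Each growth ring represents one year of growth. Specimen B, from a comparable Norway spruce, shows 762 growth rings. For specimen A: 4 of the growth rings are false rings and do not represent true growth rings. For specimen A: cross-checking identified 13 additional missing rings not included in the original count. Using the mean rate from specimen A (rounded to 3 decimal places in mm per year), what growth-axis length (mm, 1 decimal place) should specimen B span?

492.3 mm

Specimen A: true growth ring count = 585 − 4 + 13 = 594.
A: Extension rate ≈ 383.9 / 594 = 0.646 mm/year.
B's length ≈ 0.646 × 762 = 492.3 mm.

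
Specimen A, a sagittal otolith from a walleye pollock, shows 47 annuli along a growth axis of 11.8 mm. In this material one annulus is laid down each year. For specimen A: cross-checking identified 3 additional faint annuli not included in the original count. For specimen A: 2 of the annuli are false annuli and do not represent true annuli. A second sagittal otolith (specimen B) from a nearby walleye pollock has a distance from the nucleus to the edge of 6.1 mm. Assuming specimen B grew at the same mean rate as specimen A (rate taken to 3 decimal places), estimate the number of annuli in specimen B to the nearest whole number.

25 annuli

Specimen A: adjusted count: 47 − 2 + 3 = 48 annuli.
A: Mean rate = 11.8 mm / 48 years ≈ 0.246 mm/year.
Specimen B: 6.1 mm / 0.246 mm per year = 24.80 years ≈ 25 annuli.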